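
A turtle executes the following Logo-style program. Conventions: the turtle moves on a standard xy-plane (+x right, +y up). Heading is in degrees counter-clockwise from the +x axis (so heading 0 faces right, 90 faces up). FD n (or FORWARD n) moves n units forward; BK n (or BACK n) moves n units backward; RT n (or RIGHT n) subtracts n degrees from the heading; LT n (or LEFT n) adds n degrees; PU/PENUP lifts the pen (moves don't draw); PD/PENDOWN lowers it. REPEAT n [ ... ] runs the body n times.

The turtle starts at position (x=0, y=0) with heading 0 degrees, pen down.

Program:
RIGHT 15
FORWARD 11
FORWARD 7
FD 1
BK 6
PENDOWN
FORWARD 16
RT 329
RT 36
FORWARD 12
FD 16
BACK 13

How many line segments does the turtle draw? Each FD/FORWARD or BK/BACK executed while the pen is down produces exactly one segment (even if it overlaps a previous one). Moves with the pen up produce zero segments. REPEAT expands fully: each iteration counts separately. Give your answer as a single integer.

Answer: 8

Derivation:
Executing turtle program step by step:
Start: pos=(0,0), heading=0, pen down
RT 15: heading 0 -> 345
FD 11: (0,0) -> (10.625,-2.847) [heading=345, draw]
FD 7: (10.625,-2.847) -> (17.387,-4.659) [heading=345, draw]
FD 1: (17.387,-4.659) -> (18.353,-4.918) [heading=345, draw]
BK 6: (18.353,-4.918) -> (12.557,-3.365) [heading=345, draw]
PD: pen down
FD 16: (12.557,-3.365) -> (28.012,-7.506) [heading=345, draw]
RT 329: heading 345 -> 16
RT 36: heading 16 -> 340
FD 12: (28.012,-7.506) -> (39.288,-11.61) [heading=340, draw]
FD 16: (39.288,-11.61) -> (54.323,-17.082) [heading=340, draw]
BK 13: (54.323,-17.082) -> (42.107,-12.636) [heading=340, draw]
Final: pos=(42.107,-12.636), heading=340, 8 segment(s) drawn
Segments drawn: 8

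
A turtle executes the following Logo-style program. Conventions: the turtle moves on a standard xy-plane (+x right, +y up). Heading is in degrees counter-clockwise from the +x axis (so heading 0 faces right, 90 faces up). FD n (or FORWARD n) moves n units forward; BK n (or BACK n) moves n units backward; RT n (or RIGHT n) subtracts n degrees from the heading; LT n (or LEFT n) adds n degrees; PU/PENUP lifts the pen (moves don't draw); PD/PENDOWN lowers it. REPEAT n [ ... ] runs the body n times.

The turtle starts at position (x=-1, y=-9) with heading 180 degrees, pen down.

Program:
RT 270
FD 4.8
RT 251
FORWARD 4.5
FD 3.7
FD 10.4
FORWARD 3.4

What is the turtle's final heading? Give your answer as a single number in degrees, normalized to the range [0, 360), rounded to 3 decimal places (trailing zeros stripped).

Answer: 19

Derivation:
Executing turtle program step by step:
Start: pos=(-1,-9), heading=180, pen down
RT 270: heading 180 -> 270
FD 4.8: (-1,-9) -> (-1,-13.8) [heading=270, draw]
RT 251: heading 270 -> 19
FD 4.5: (-1,-13.8) -> (3.255,-12.335) [heading=19, draw]
FD 3.7: (3.255,-12.335) -> (6.753,-11.13) [heading=19, draw]
FD 10.4: (6.753,-11.13) -> (16.587,-7.744) [heading=19, draw]
FD 3.4: (16.587,-7.744) -> (19.801,-6.638) [heading=19, draw]
Final: pos=(19.801,-6.638), heading=19, 5 segment(s) drawn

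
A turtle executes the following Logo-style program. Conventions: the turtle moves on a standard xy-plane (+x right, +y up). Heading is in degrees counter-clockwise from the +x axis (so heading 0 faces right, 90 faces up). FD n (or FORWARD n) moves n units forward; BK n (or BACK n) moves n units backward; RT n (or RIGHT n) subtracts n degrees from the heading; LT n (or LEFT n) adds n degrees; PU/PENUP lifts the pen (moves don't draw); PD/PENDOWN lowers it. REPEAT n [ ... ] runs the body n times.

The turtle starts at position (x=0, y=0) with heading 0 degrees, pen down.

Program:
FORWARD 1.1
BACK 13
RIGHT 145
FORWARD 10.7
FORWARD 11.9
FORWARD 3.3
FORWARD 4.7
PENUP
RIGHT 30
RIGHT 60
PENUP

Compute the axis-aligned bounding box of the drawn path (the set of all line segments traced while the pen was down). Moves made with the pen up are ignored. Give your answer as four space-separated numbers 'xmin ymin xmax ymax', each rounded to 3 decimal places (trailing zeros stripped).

Executing turtle program step by step:
Start: pos=(0,0), heading=0, pen down
FD 1.1: (0,0) -> (1.1,0) [heading=0, draw]
BK 13: (1.1,0) -> (-11.9,0) [heading=0, draw]
RT 145: heading 0 -> 215
FD 10.7: (-11.9,0) -> (-20.665,-6.137) [heading=215, draw]
FD 11.9: (-20.665,-6.137) -> (-30.413,-12.963) [heading=215, draw]
FD 3.3: (-30.413,-12.963) -> (-33.116,-14.856) [heading=215, draw]
FD 4.7: (-33.116,-14.856) -> (-36.966,-17.551) [heading=215, draw]
PU: pen up
RT 30: heading 215 -> 185
RT 60: heading 185 -> 125
PU: pen up
Final: pos=(-36.966,-17.551), heading=125, 6 segment(s) drawn

Segment endpoints: x in {-36.966, -33.116, -30.413, -20.665, -11.9, 0, 1.1}, y in {-17.551, -14.856, -12.963, -6.137, 0}
xmin=-36.966, ymin=-17.551, xmax=1.1, ymax=0

Answer: -36.966 -17.551 1.1 0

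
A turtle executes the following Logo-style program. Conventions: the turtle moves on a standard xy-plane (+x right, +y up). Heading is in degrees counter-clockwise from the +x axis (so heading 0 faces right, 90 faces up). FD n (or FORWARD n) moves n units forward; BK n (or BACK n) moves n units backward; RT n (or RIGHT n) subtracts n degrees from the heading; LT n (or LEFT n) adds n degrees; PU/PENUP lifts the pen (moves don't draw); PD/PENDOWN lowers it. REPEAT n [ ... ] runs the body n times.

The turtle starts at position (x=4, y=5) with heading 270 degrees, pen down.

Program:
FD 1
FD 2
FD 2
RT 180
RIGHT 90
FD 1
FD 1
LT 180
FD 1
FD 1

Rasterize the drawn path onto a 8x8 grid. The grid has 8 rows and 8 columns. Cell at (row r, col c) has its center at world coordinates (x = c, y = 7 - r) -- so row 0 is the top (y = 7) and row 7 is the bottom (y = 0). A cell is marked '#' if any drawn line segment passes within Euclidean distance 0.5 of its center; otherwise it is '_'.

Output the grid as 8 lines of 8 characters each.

Segment 0: (4,5) -> (4,4)
Segment 1: (4,4) -> (4,2)
Segment 2: (4,2) -> (4,0)
Segment 3: (4,0) -> (5,0)
Segment 4: (5,0) -> (6,0)
Segment 5: (6,0) -> (5,0)
Segment 6: (5,0) -> (4,0)

Answer: ________
________
____#___
____#___
____#___
____#___
____#___
____###_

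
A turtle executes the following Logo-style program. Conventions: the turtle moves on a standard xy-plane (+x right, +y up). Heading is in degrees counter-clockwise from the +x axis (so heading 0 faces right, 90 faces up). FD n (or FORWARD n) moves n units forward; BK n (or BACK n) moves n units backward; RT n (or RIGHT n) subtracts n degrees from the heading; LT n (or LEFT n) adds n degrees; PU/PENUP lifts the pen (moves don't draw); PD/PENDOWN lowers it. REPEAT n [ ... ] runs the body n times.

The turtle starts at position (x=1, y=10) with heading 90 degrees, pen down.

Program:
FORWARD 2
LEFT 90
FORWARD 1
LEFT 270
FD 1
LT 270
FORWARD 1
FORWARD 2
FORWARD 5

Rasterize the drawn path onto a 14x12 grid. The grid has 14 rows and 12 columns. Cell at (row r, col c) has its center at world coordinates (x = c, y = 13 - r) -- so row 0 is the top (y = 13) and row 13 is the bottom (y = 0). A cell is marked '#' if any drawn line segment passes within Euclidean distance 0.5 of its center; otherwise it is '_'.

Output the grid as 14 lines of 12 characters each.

Answer: #########___
##__________
_#__________
_#__________
____________
____________
____________
____________
____________
____________
____________
____________
____________
____________

Derivation:
Segment 0: (1,10) -> (1,12)
Segment 1: (1,12) -> (0,12)
Segment 2: (0,12) -> (0,13)
Segment 3: (0,13) -> (1,13)
Segment 4: (1,13) -> (3,13)
Segment 5: (3,13) -> (8,13)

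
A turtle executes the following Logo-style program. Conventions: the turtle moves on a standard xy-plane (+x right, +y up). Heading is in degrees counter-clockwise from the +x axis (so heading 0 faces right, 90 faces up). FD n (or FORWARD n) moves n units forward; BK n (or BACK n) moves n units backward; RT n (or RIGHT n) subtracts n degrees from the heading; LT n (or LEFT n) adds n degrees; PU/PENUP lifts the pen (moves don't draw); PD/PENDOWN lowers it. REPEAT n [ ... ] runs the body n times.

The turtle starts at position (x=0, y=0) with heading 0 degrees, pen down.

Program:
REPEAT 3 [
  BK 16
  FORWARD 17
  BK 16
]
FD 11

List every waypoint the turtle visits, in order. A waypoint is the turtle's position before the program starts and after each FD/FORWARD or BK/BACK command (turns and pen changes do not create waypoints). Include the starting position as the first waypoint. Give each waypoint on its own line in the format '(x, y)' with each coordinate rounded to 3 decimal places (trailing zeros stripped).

Executing turtle program step by step:
Start: pos=(0,0), heading=0, pen down
REPEAT 3 [
  -- iteration 1/3 --
  BK 16: (0,0) -> (-16,0) [heading=0, draw]
  FD 17: (-16,0) -> (1,0) [heading=0, draw]
  BK 16: (1,0) -> (-15,0) [heading=0, draw]
  -- iteration 2/3 --
  BK 16: (-15,0) -> (-31,0) [heading=0, draw]
  FD 17: (-31,0) -> (-14,0) [heading=0, draw]
  BK 16: (-14,0) -> (-30,0) [heading=0, draw]
  -- iteration 3/3 --
  BK 16: (-30,0) -> (-46,0) [heading=0, draw]
  FD 17: (-46,0) -> (-29,0) [heading=0, draw]
  BK 16: (-29,0) -> (-45,0) [heading=0, draw]
]
FD 11: (-45,0) -> (-34,0) [heading=0, draw]
Final: pos=(-34,0), heading=0, 10 segment(s) drawn
Waypoints (11 total):
(0, 0)
(-16, 0)
(1, 0)
(-15, 0)
(-31, 0)
(-14, 0)
(-30, 0)
(-46, 0)
(-29, 0)
(-45, 0)
(-34, 0)

Answer: (0, 0)
(-16, 0)
(1, 0)
(-15, 0)
(-31, 0)
(-14, 0)
(-30, 0)
(-46, 0)
(-29, 0)
(-45, 0)
(-34, 0)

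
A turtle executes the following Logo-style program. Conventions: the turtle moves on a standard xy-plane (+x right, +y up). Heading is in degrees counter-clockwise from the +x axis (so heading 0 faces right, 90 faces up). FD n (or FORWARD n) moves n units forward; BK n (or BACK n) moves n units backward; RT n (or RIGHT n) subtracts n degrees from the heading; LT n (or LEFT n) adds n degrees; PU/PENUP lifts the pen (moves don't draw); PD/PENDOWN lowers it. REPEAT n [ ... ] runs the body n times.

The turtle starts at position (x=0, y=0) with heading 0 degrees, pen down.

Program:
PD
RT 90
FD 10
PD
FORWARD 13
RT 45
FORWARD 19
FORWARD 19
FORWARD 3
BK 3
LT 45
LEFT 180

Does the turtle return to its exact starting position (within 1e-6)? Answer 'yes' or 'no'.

Executing turtle program step by step:
Start: pos=(0,0), heading=0, pen down
PD: pen down
RT 90: heading 0 -> 270
FD 10: (0,0) -> (0,-10) [heading=270, draw]
PD: pen down
FD 13: (0,-10) -> (0,-23) [heading=270, draw]
RT 45: heading 270 -> 225
FD 19: (0,-23) -> (-13.435,-36.435) [heading=225, draw]
FD 19: (-13.435,-36.435) -> (-26.87,-49.87) [heading=225, draw]
FD 3: (-26.87,-49.87) -> (-28.991,-51.991) [heading=225, draw]
BK 3: (-28.991,-51.991) -> (-26.87,-49.87) [heading=225, draw]
LT 45: heading 225 -> 270
LT 180: heading 270 -> 90
Final: pos=(-26.87,-49.87), heading=90, 6 segment(s) drawn

Start position: (0, 0)
Final position: (-26.87, -49.87)
Distance = 56.648; >= 1e-6 -> NOT closed

Answer: no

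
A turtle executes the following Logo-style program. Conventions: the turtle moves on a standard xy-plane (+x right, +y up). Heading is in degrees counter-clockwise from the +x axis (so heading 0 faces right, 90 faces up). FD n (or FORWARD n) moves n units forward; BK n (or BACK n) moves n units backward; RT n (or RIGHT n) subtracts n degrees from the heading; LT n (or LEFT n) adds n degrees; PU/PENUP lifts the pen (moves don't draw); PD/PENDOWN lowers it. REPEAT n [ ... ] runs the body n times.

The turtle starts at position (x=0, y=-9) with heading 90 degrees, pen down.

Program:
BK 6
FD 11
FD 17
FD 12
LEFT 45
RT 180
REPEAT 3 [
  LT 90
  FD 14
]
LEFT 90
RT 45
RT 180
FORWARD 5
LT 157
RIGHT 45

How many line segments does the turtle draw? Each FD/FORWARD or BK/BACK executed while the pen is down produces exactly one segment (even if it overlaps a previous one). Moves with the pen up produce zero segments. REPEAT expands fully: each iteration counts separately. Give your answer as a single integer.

Executing turtle program step by step:
Start: pos=(0,-9), heading=90, pen down
BK 6: (0,-9) -> (0,-15) [heading=90, draw]
FD 11: (0,-15) -> (0,-4) [heading=90, draw]
FD 17: (0,-4) -> (0,13) [heading=90, draw]
FD 12: (0,13) -> (0,25) [heading=90, draw]
LT 45: heading 90 -> 135
RT 180: heading 135 -> 315
REPEAT 3 [
  -- iteration 1/3 --
  LT 90: heading 315 -> 45
  FD 14: (0,25) -> (9.899,34.899) [heading=45, draw]
  -- iteration 2/3 --
  LT 90: heading 45 -> 135
  FD 14: (9.899,34.899) -> (0,44.799) [heading=135, draw]
  -- iteration 3/3 --
  LT 90: heading 135 -> 225
  FD 14: (0,44.799) -> (-9.899,34.899) [heading=225, draw]
]
LT 90: heading 225 -> 315
RT 45: heading 315 -> 270
RT 180: heading 270 -> 90
FD 5: (-9.899,34.899) -> (-9.899,39.899) [heading=90, draw]
LT 157: heading 90 -> 247
RT 45: heading 247 -> 202
Final: pos=(-9.899,39.899), heading=202, 8 segment(s) drawn
Segments drawn: 8

Answer: 8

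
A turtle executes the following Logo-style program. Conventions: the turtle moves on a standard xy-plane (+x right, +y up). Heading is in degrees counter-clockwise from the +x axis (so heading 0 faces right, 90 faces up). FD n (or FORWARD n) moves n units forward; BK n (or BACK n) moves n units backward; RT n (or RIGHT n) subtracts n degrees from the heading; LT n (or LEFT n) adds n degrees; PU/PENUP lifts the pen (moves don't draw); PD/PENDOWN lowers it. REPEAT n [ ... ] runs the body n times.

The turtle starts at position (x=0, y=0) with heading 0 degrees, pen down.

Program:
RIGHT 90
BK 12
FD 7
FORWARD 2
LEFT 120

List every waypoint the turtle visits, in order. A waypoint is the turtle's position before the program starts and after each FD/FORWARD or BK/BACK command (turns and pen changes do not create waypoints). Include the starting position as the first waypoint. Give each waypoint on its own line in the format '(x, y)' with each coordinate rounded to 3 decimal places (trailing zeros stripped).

Answer: (0, 0)
(0, 12)
(0, 5)
(0, 3)

Derivation:
Executing turtle program step by step:
Start: pos=(0,0), heading=0, pen down
RT 90: heading 0 -> 270
BK 12: (0,0) -> (0,12) [heading=270, draw]
FD 7: (0,12) -> (0,5) [heading=270, draw]
FD 2: (0,5) -> (0,3) [heading=270, draw]
LT 120: heading 270 -> 30
Final: pos=(0,3), heading=30, 3 segment(s) drawn
Waypoints (4 total):
(0, 0)
(0, 12)
(0, 5)
(0, 3)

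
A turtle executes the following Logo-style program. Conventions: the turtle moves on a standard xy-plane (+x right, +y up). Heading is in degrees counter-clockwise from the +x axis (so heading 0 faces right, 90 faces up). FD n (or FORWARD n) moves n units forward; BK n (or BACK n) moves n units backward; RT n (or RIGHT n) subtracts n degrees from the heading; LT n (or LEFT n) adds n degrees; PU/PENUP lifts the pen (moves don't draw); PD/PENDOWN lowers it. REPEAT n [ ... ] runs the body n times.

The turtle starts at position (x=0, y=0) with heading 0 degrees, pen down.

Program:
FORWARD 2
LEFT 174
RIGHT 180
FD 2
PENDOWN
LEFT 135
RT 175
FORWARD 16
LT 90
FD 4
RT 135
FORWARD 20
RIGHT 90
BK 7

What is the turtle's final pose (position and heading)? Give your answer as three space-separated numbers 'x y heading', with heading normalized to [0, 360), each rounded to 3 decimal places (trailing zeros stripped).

Answer: 24.631 -29.059 179

Derivation:
Executing turtle program step by step:
Start: pos=(0,0), heading=0, pen down
FD 2: (0,0) -> (2,0) [heading=0, draw]
LT 174: heading 0 -> 174
RT 180: heading 174 -> 354
FD 2: (2,0) -> (3.989,-0.209) [heading=354, draw]
PD: pen down
LT 135: heading 354 -> 129
RT 175: heading 129 -> 314
FD 16: (3.989,-0.209) -> (15.104,-11.718) [heading=314, draw]
LT 90: heading 314 -> 44
FD 4: (15.104,-11.718) -> (17.981,-8.94) [heading=44, draw]
RT 135: heading 44 -> 269
FD 20: (17.981,-8.94) -> (17.632,-28.937) [heading=269, draw]
RT 90: heading 269 -> 179
BK 7: (17.632,-28.937) -> (24.631,-29.059) [heading=179, draw]
Final: pos=(24.631,-29.059), heading=179, 6 segment(s) drawn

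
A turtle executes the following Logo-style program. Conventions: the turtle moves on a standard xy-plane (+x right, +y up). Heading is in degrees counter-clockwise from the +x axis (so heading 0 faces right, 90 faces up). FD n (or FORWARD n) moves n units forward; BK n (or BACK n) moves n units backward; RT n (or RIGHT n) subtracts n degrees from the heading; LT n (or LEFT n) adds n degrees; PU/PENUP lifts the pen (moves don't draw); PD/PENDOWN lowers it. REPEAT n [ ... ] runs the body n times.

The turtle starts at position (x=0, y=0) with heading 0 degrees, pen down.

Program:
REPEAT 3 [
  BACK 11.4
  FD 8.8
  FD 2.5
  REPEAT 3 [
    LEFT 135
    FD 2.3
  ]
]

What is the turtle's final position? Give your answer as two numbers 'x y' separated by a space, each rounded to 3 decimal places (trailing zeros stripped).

Answer: -1.797 1.456

Derivation:
Executing turtle program step by step:
Start: pos=(0,0), heading=0, pen down
REPEAT 3 [
  -- iteration 1/3 --
  BK 11.4: (0,0) -> (-11.4,0) [heading=0, draw]
  FD 8.8: (-11.4,0) -> (-2.6,0) [heading=0, draw]
  FD 2.5: (-2.6,0) -> (-0.1,0) [heading=0, draw]
  REPEAT 3 [
    -- iteration 1/3 --
    LT 135: heading 0 -> 135
    FD 2.3: (-0.1,0) -> (-1.726,1.626) [heading=135, draw]
    -- iteration 2/3 --
    LT 135: heading 135 -> 270
    FD 2.3: (-1.726,1.626) -> (-1.726,-0.674) [heading=270, draw]
    -- iteration 3/3 --
    LT 135: heading 270 -> 45
    FD 2.3: (-1.726,-0.674) -> (-0.1,0.953) [heading=45, draw]
  ]
  -- iteration 2/3 --
  BK 11.4: (-0.1,0.953) -> (-8.161,-7.108) [heading=45, draw]
  FD 8.8: (-8.161,-7.108) -> (-1.938,-0.886) [heading=45, draw]
  FD 2.5: (-1.938,-0.886) -> (-0.171,0.882) [heading=45, draw]
  REPEAT 3 [
    -- iteration 1/3 --
    LT 135: heading 45 -> 180
    FD 2.3: (-0.171,0.882) -> (-2.471,0.882) [heading=180, draw]
    -- iteration 2/3 --
    LT 135: heading 180 -> 315
    FD 2.3: (-2.471,0.882) -> (-0.844,-0.744) [heading=315, draw]
    -- iteration 3/3 --
    LT 135: heading 315 -> 90
    FD 2.3: (-0.844,-0.744) -> (-0.844,1.556) [heading=90, draw]
  ]
  -- iteration 3/3 --
  BK 11.4: (-0.844,1.556) -> (-0.844,-9.844) [heading=90, draw]
  FD 8.8: (-0.844,-9.844) -> (-0.844,-1.044) [heading=90, draw]
  FD 2.5: (-0.844,-1.044) -> (-0.844,1.456) [heading=90, draw]
  REPEAT 3 [
    -- iteration 1/3 --
    LT 135: heading 90 -> 225
    FD 2.3: (-0.844,1.456) -> (-2.471,-0.171) [heading=225, draw]
    -- iteration 2/3 --
    LT 135: heading 225 -> 0
    FD 2.3: (-2.471,-0.171) -> (-0.171,-0.171) [heading=0, draw]
    -- iteration 3/3 --
    LT 135: heading 0 -> 135
    FD 2.3: (-0.171,-0.171) -> (-1.797,1.456) [heading=135, draw]
  ]
]
Final: pos=(-1.797,1.456), heading=135, 18 segment(s) drawn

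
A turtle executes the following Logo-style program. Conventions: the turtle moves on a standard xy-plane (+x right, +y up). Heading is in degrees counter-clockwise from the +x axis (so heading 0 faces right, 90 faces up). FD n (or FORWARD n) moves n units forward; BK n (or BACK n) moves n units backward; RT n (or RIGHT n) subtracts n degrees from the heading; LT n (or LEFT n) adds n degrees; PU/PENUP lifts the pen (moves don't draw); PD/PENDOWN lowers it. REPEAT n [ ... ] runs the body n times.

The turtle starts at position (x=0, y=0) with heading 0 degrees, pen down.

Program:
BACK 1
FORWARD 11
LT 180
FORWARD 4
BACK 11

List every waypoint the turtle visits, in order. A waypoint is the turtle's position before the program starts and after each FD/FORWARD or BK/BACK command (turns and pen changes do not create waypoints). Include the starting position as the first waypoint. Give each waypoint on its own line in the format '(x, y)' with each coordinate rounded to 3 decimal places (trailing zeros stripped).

Answer: (0, 0)
(-1, 0)
(10, 0)
(6, 0)
(17, 0)

Derivation:
Executing turtle program step by step:
Start: pos=(0,0), heading=0, pen down
BK 1: (0,0) -> (-1,0) [heading=0, draw]
FD 11: (-1,0) -> (10,0) [heading=0, draw]
LT 180: heading 0 -> 180
FD 4: (10,0) -> (6,0) [heading=180, draw]
BK 11: (6,0) -> (17,0) [heading=180, draw]
Final: pos=(17,0), heading=180, 4 segment(s) drawn
Waypoints (5 total):
(0, 0)
(-1, 0)
(10, 0)
(6, 0)
(17, 0)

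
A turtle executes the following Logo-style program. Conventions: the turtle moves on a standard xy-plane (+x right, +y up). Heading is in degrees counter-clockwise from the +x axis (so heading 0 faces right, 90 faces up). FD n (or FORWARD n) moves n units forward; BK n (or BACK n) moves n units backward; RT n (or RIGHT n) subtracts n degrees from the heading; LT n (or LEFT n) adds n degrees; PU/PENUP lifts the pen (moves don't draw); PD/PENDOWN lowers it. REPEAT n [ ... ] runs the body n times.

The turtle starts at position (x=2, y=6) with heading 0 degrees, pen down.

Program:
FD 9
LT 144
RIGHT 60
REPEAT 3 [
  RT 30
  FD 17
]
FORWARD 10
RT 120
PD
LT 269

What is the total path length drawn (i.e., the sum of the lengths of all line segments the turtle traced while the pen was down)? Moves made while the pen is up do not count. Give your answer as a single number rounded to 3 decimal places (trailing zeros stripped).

Executing turtle program step by step:
Start: pos=(2,6), heading=0, pen down
FD 9: (2,6) -> (11,6) [heading=0, draw]
LT 144: heading 0 -> 144
RT 60: heading 144 -> 84
REPEAT 3 [
  -- iteration 1/3 --
  RT 30: heading 84 -> 54
  FD 17: (11,6) -> (20.992,19.753) [heading=54, draw]
  -- iteration 2/3 --
  RT 30: heading 54 -> 24
  FD 17: (20.992,19.753) -> (36.523,26.668) [heading=24, draw]
  -- iteration 3/3 --
  RT 30: heading 24 -> 354
  FD 17: (36.523,26.668) -> (53.429,24.891) [heading=354, draw]
]
FD 10: (53.429,24.891) -> (63.375,23.846) [heading=354, draw]
RT 120: heading 354 -> 234
PD: pen down
LT 269: heading 234 -> 143
Final: pos=(63.375,23.846), heading=143, 5 segment(s) drawn

Segment lengths:
  seg 1: (2,6) -> (11,6), length = 9
  seg 2: (11,6) -> (20.992,19.753), length = 17
  seg 3: (20.992,19.753) -> (36.523,26.668), length = 17
  seg 4: (36.523,26.668) -> (53.429,24.891), length = 17
  seg 5: (53.429,24.891) -> (63.375,23.846), length = 10
Total = 70

Answer: 70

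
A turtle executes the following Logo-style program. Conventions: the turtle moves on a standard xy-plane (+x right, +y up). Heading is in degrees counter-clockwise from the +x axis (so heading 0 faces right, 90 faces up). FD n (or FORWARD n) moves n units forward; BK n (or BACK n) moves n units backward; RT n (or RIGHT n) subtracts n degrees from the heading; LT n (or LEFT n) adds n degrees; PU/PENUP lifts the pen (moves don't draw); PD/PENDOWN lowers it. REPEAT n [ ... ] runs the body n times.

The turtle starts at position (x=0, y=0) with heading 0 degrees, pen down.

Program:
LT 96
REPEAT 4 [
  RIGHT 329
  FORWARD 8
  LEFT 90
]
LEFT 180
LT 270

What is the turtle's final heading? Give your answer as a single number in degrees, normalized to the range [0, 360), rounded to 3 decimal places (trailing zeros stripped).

Answer: 310

Derivation:
Executing turtle program step by step:
Start: pos=(0,0), heading=0, pen down
LT 96: heading 0 -> 96
REPEAT 4 [
  -- iteration 1/4 --
  RT 329: heading 96 -> 127
  FD 8: (0,0) -> (-4.815,6.389) [heading=127, draw]
  LT 90: heading 127 -> 217
  -- iteration 2/4 --
  RT 329: heading 217 -> 248
  FD 8: (-4.815,6.389) -> (-7.811,-1.028) [heading=248, draw]
  LT 90: heading 248 -> 338
  -- iteration 3/4 --
  RT 329: heading 338 -> 9
  FD 8: (-7.811,-1.028) -> (0.09,0.223) [heading=9, draw]
  LT 90: heading 9 -> 99
  -- iteration 4/4 --
  RT 329: heading 99 -> 130
  FD 8: (0.09,0.223) -> (-5.052,6.351) [heading=130, draw]
  LT 90: heading 130 -> 220
]
LT 180: heading 220 -> 40
LT 270: heading 40 -> 310
Final: pos=(-5.052,6.351), heading=310, 4 segment(s) drawn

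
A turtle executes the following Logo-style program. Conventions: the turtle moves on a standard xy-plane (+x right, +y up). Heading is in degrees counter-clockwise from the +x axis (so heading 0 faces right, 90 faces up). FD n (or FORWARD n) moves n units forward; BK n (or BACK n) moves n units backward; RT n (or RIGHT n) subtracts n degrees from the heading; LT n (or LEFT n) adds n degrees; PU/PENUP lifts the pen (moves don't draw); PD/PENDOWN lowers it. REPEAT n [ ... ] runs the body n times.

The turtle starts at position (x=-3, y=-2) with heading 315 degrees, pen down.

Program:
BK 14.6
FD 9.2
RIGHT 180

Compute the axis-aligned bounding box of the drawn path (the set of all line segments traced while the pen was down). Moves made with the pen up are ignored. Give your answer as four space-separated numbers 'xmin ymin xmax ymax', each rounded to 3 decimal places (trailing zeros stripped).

Answer: -13.324 -2 -3 8.324

Derivation:
Executing turtle program step by step:
Start: pos=(-3,-2), heading=315, pen down
BK 14.6: (-3,-2) -> (-13.324,8.324) [heading=315, draw]
FD 9.2: (-13.324,8.324) -> (-6.818,1.818) [heading=315, draw]
RT 180: heading 315 -> 135
Final: pos=(-6.818,1.818), heading=135, 2 segment(s) drawn

Segment endpoints: x in {-13.324, -6.818, -3}, y in {-2, 1.818, 8.324}
xmin=-13.324, ymin=-2, xmax=-3, ymax=8.324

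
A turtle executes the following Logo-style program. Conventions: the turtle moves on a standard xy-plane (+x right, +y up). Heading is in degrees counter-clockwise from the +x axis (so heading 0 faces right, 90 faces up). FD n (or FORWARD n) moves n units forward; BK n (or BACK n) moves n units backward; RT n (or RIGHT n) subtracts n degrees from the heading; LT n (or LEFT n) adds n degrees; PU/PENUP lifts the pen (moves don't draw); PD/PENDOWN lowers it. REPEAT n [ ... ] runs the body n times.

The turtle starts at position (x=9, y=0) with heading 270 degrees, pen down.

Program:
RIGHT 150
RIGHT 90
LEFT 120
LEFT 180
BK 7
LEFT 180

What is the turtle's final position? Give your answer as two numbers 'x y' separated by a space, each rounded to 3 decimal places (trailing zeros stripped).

Executing turtle program step by step:
Start: pos=(9,0), heading=270, pen down
RT 150: heading 270 -> 120
RT 90: heading 120 -> 30
LT 120: heading 30 -> 150
LT 180: heading 150 -> 330
BK 7: (9,0) -> (2.938,3.5) [heading=330, draw]
LT 180: heading 330 -> 150
Final: pos=(2.938,3.5), heading=150, 1 segment(s) drawn

Answer: 2.938 3.5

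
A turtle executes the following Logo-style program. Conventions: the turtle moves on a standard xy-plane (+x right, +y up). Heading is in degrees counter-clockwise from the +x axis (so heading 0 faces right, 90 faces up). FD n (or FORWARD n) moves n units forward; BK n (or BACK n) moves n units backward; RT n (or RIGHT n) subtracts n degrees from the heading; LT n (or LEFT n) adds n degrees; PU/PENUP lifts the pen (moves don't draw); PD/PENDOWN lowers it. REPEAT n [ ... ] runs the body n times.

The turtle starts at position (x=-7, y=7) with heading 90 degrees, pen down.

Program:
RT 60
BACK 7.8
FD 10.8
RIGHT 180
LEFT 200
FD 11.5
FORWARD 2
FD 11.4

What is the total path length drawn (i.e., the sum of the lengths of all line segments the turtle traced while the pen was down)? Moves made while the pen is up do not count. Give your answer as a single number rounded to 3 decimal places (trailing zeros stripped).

Answer: 43.5

Derivation:
Executing turtle program step by step:
Start: pos=(-7,7), heading=90, pen down
RT 60: heading 90 -> 30
BK 7.8: (-7,7) -> (-13.755,3.1) [heading=30, draw]
FD 10.8: (-13.755,3.1) -> (-4.402,8.5) [heading=30, draw]
RT 180: heading 30 -> 210
LT 200: heading 210 -> 50
FD 11.5: (-4.402,8.5) -> (2.99,17.31) [heading=50, draw]
FD 2: (2.99,17.31) -> (4.276,18.842) [heading=50, draw]
FD 11.4: (4.276,18.842) -> (11.603,27.575) [heading=50, draw]
Final: pos=(11.603,27.575), heading=50, 5 segment(s) drawn

Segment lengths:
  seg 1: (-7,7) -> (-13.755,3.1), length = 7.8
  seg 2: (-13.755,3.1) -> (-4.402,8.5), length = 10.8
  seg 3: (-4.402,8.5) -> (2.99,17.31), length = 11.5
  seg 4: (2.99,17.31) -> (4.276,18.842), length = 2
  seg 5: (4.276,18.842) -> (11.603,27.575), length = 11.4
Total = 43.5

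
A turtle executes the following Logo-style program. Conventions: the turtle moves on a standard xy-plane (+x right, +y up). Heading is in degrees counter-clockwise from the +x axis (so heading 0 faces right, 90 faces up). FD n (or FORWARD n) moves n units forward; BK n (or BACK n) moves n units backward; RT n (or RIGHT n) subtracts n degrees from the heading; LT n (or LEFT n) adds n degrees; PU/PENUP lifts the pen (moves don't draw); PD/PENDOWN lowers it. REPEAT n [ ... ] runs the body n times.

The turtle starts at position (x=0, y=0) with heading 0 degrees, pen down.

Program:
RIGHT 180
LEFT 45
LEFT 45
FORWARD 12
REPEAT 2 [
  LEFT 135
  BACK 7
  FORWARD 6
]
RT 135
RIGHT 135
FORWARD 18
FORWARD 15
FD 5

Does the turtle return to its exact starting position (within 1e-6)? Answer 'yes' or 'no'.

Executing turtle program step by step:
Start: pos=(0,0), heading=0, pen down
RT 180: heading 0 -> 180
LT 45: heading 180 -> 225
LT 45: heading 225 -> 270
FD 12: (0,0) -> (0,-12) [heading=270, draw]
REPEAT 2 [
  -- iteration 1/2 --
  LT 135: heading 270 -> 45
  BK 7: (0,-12) -> (-4.95,-16.95) [heading=45, draw]
  FD 6: (-4.95,-16.95) -> (-0.707,-12.707) [heading=45, draw]
  -- iteration 2/2 --
  LT 135: heading 45 -> 180
  BK 7: (-0.707,-12.707) -> (6.293,-12.707) [heading=180, draw]
  FD 6: (6.293,-12.707) -> (0.293,-12.707) [heading=180, draw]
]
RT 135: heading 180 -> 45
RT 135: heading 45 -> 270
FD 18: (0.293,-12.707) -> (0.293,-30.707) [heading=270, draw]
FD 15: (0.293,-30.707) -> (0.293,-45.707) [heading=270, draw]
FD 5: (0.293,-45.707) -> (0.293,-50.707) [heading=270, draw]
Final: pos=(0.293,-50.707), heading=270, 8 segment(s) drawn

Start position: (0, 0)
Final position: (0.293, -50.707)
Distance = 50.708; >= 1e-6 -> NOT closed

Answer: no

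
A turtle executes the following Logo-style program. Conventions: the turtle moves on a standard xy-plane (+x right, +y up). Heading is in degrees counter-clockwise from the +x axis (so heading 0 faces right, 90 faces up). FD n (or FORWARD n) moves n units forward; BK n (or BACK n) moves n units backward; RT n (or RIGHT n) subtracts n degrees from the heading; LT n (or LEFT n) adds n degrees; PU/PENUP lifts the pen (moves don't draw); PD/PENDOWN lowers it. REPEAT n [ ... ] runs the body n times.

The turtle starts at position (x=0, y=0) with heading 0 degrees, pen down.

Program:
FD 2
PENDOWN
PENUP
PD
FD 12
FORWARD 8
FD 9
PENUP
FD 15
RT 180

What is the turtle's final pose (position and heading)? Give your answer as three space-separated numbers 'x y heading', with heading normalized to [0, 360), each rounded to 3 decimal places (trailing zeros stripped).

Executing turtle program step by step:
Start: pos=(0,0), heading=0, pen down
FD 2: (0,0) -> (2,0) [heading=0, draw]
PD: pen down
PU: pen up
PD: pen down
FD 12: (2,0) -> (14,0) [heading=0, draw]
FD 8: (14,0) -> (22,0) [heading=0, draw]
FD 9: (22,0) -> (31,0) [heading=0, draw]
PU: pen up
FD 15: (31,0) -> (46,0) [heading=0, move]
RT 180: heading 0 -> 180
Final: pos=(46,0), heading=180, 4 segment(s) drawn

Answer: 46 0 180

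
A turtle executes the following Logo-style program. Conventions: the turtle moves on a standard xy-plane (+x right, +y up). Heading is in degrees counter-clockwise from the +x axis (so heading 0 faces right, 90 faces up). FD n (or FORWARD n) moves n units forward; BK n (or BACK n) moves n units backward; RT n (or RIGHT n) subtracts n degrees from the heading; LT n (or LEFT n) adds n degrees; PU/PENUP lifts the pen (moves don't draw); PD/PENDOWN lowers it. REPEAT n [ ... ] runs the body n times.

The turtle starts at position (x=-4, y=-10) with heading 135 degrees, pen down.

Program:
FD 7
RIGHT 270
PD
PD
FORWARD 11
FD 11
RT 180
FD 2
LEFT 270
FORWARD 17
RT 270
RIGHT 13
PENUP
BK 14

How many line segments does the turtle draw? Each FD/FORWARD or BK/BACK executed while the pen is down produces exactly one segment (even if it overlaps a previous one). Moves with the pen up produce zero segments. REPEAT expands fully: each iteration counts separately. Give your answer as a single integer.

Answer: 5

Derivation:
Executing turtle program step by step:
Start: pos=(-4,-10), heading=135, pen down
FD 7: (-4,-10) -> (-8.95,-5.05) [heading=135, draw]
RT 270: heading 135 -> 225
PD: pen down
PD: pen down
FD 11: (-8.95,-5.05) -> (-16.728,-12.828) [heading=225, draw]
FD 11: (-16.728,-12.828) -> (-24.506,-20.607) [heading=225, draw]
RT 180: heading 225 -> 45
FD 2: (-24.506,-20.607) -> (-23.092,-19.192) [heading=45, draw]
LT 270: heading 45 -> 315
FD 17: (-23.092,-19.192) -> (-11.071,-31.213) [heading=315, draw]
RT 270: heading 315 -> 45
RT 13: heading 45 -> 32
PU: pen up
BK 14: (-11.071,-31.213) -> (-22.944,-38.632) [heading=32, move]
Final: pos=(-22.944,-38.632), heading=32, 5 segment(s) drawn
Segments drawn: 5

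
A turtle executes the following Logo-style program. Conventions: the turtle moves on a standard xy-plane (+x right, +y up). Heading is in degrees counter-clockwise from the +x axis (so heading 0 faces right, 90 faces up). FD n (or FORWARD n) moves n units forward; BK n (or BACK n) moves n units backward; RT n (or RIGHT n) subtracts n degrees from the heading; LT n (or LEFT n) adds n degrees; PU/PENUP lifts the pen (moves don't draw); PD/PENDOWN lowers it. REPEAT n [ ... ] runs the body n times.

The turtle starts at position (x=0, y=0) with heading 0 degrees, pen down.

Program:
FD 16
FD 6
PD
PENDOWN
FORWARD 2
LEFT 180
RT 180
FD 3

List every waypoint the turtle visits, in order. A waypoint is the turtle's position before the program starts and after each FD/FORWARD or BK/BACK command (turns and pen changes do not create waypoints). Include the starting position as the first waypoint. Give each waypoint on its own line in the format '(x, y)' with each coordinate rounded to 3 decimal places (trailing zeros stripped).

Answer: (0, 0)
(16, 0)
(22, 0)
(24, 0)
(27, 0)

Derivation:
Executing turtle program step by step:
Start: pos=(0,0), heading=0, pen down
FD 16: (0,0) -> (16,0) [heading=0, draw]
FD 6: (16,0) -> (22,0) [heading=0, draw]
PD: pen down
PD: pen down
FD 2: (22,0) -> (24,0) [heading=0, draw]
LT 180: heading 0 -> 180
RT 180: heading 180 -> 0
FD 3: (24,0) -> (27,0) [heading=0, draw]
Final: pos=(27,0), heading=0, 4 segment(s) drawn
Waypoints (5 total):
(0, 0)
(16, 0)
(22, 0)
(24, 0)
(27, 0)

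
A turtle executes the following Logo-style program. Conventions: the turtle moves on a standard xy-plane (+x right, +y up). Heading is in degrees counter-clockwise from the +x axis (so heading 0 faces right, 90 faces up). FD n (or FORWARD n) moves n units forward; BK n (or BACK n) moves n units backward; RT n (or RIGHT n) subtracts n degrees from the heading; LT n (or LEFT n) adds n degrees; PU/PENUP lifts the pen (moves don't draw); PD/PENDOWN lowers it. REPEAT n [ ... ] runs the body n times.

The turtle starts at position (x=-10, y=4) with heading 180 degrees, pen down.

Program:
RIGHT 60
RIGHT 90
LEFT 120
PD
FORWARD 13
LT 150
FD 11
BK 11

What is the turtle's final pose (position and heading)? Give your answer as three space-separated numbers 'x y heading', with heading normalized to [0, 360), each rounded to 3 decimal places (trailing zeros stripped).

Executing turtle program step by step:
Start: pos=(-10,4), heading=180, pen down
RT 60: heading 180 -> 120
RT 90: heading 120 -> 30
LT 120: heading 30 -> 150
PD: pen down
FD 13: (-10,4) -> (-21.258,10.5) [heading=150, draw]
LT 150: heading 150 -> 300
FD 11: (-21.258,10.5) -> (-15.758,0.974) [heading=300, draw]
BK 11: (-15.758,0.974) -> (-21.258,10.5) [heading=300, draw]
Final: pos=(-21.258,10.5), heading=300, 3 segment(s) drawn

Answer: -21.258 10.5 300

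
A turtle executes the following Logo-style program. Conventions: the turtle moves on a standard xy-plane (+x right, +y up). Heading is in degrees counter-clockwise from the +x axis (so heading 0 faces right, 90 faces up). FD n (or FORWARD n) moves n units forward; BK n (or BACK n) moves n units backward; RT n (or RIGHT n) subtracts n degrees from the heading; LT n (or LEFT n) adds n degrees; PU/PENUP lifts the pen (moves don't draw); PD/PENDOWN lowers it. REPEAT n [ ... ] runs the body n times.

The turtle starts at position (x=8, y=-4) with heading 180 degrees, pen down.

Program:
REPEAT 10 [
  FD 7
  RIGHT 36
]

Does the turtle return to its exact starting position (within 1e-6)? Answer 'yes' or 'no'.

Answer: yes

Derivation:
Executing turtle program step by step:
Start: pos=(8,-4), heading=180, pen down
REPEAT 10 [
  -- iteration 1/10 --
  FD 7: (8,-4) -> (1,-4) [heading=180, draw]
  RT 36: heading 180 -> 144
  -- iteration 2/10 --
  FD 7: (1,-4) -> (-4.663,0.114) [heading=144, draw]
  RT 36: heading 144 -> 108
  -- iteration 3/10 --
  FD 7: (-4.663,0.114) -> (-6.826,6.772) [heading=108, draw]
  RT 36: heading 108 -> 72
  -- iteration 4/10 --
  FD 7: (-6.826,6.772) -> (-4.663,13.429) [heading=72, draw]
  RT 36: heading 72 -> 36
  -- iteration 5/10 --
  FD 7: (-4.663,13.429) -> (1,17.544) [heading=36, draw]
  RT 36: heading 36 -> 0
  -- iteration 6/10 --
  FD 7: (1,17.544) -> (8,17.544) [heading=0, draw]
  RT 36: heading 0 -> 324
  -- iteration 7/10 --
  FD 7: (8,17.544) -> (13.663,13.429) [heading=324, draw]
  RT 36: heading 324 -> 288
  -- iteration 8/10 --
  FD 7: (13.663,13.429) -> (15.826,6.772) [heading=288, draw]
  RT 36: heading 288 -> 252
  -- iteration 9/10 --
  FD 7: (15.826,6.772) -> (13.663,0.114) [heading=252, draw]
  RT 36: heading 252 -> 216
  -- iteration 10/10 --
  FD 7: (13.663,0.114) -> (8,-4) [heading=216, draw]
  RT 36: heading 216 -> 180
]
Final: pos=(8,-4), heading=180, 10 segment(s) drawn

Start position: (8, -4)
Final position: (8, -4)
Distance = 0; < 1e-6 -> CLOSED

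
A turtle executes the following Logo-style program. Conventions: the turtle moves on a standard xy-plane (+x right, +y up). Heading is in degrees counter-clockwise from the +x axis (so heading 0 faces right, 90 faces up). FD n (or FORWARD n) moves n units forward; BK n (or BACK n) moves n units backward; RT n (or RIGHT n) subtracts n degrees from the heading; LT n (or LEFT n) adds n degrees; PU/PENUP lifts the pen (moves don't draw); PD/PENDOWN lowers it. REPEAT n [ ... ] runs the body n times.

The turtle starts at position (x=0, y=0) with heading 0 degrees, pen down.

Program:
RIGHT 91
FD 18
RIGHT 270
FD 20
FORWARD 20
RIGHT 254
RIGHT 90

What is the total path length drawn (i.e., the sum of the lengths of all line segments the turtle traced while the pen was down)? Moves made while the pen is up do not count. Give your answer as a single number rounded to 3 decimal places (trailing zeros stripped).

Answer: 58

Derivation:
Executing turtle program step by step:
Start: pos=(0,0), heading=0, pen down
RT 91: heading 0 -> 269
FD 18: (0,0) -> (-0.314,-17.997) [heading=269, draw]
RT 270: heading 269 -> 359
FD 20: (-0.314,-17.997) -> (19.683,-18.346) [heading=359, draw]
FD 20: (19.683,-18.346) -> (39.68,-18.695) [heading=359, draw]
RT 254: heading 359 -> 105
RT 90: heading 105 -> 15
Final: pos=(39.68,-18.695), heading=15, 3 segment(s) drawn

Segment lengths:
  seg 1: (0,0) -> (-0.314,-17.997), length = 18
  seg 2: (-0.314,-17.997) -> (19.683,-18.346), length = 20
  seg 3: (19.683,-18.346) -> (39.68,-18.695), length = 20
Total = 58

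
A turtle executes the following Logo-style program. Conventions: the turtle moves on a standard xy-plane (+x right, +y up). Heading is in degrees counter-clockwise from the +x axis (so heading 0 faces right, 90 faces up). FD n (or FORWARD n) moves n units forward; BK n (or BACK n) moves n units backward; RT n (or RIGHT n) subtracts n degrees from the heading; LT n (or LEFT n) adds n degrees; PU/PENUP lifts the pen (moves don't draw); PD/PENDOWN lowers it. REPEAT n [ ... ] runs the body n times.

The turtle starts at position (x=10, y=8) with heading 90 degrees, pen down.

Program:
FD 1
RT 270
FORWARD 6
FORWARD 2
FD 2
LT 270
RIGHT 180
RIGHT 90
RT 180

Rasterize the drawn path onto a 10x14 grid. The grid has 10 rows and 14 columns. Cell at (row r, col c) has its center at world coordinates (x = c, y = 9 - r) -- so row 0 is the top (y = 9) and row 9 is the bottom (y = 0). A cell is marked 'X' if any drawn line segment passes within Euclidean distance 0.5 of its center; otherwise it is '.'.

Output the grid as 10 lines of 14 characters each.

Answer: XXXXXXXXXXX...
..........X...
..............
..............
..............
..............
..............
..............
..............
..............

Derivation:
Segment 0: (10,8) -> (10,9)
Segment 1: (10,9) -> (4,9)
Segment 2: (4,9) -> (2,9)
Segment 3: (2,9) -> (0,9)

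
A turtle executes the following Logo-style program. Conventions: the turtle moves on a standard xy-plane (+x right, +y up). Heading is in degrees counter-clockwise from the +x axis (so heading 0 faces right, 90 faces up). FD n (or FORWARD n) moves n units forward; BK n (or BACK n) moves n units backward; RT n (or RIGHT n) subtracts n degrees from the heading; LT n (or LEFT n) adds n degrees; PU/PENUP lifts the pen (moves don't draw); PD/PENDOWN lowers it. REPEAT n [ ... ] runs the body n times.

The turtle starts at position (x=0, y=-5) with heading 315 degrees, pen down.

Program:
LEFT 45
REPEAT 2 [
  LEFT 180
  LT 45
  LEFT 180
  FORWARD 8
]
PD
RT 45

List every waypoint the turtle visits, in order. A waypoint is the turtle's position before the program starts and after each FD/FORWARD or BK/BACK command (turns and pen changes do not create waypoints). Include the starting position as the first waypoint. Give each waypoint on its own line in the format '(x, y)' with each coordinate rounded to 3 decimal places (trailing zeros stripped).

Executing turtle program step by step:
Start: pos=(0,-5), heading=315, pen down
LT 45: heading 315 -> 0
REPEAT 2 [
  -- iteration 1/2 --
  LT 180: heading 0 -> 180
  LT 45: heading 180 -> 225
  LT 180: heading 225 -> 45
  FD 8: (0,-5) -> (5.657,0.657) [heading=45, draw]
  -- iteration 2/2 --
  LT 180: heading 45 -> 225
  LT 45: heading 225 -> 270
  LT 180: heading 270 -> 90
  FD 8: (5.657,0.657) -> (5.657,8.657) [heading=90, draw]
]
PD: pen down
RT 45: heading 90 -> 45
Final: pos=(5.657,8.657), heading=45, 2 segment(s) drawn
Waypoints (3 total):
(0, -5)
(5.657, 0.657)
(5.657, 8.657)

Answer: (0, -5)
(5.657, 0.657)
(5.657, 8.657)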